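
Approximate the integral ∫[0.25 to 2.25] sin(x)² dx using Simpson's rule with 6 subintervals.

f(x) = sin(x)²
a = 0.25, b = 2.25, n = 6
h = (b - a)/n = 0.333333

Simpson's rule: (h/3)[f(x₀) + 4f(x₁) + 2f(x₂) + ... + f(xₙ)]

x_0 = 0.2500, f(x_0) = 0.061209, coefficient = 1
x_1 = 0.5833, f(x_1) = 0.303391, coefficient = 4
x_2 = 0.9167, f(x_2) = 0.629766, coefficient = 2
x_3 = 1.2500, f(x_3) = 0.900572, coefficient = 4
x_4 = 1.5833, f(x_4) = 0.999843, coefficient = 2
x_5 = 1.9167, f(x_5) = 0.885068, coefficient = 4
x_6 = 2.2500, f(x_6) = 0.605398, coefficient = 1

I ≈ (0.333333/3) × 12.281947 = 1.364661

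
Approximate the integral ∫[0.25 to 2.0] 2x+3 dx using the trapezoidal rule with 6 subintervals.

f(x) = 2x+3
a = 0.25, b = 2.0, n = 6
h = (b - a)/n = 0.291667

Trapezoidal rule: (h/2)[f(x₀) + 2f(x₁) + 2f(x₂) + ... + f(xₙ)]

x_0 = 0.2500, f(x_0) = 3.500000, coefficient = 1
x_1 = 0.5417, f(x_1) = 4.083333, coefficient = 2
x_2 = 0.8333, f(x_2) = 4.666667, coefficient = 2
x_3 = 1.1250, f(x_3) = 5.250000, coefficient = 2
x_4 = 1.4167, f(x_4) = 5.833333, coefficient = 2
x_5 = 1.7083, f(x_5) = 6.416667, coefficient = 2
x_6 = 2.0000, f(x_6) = 7.000000, coefficient = 1

I ≈ (0.291667/2) × 63.000000 = 9.187500
Exact value: 9.187500
Error: 0.000000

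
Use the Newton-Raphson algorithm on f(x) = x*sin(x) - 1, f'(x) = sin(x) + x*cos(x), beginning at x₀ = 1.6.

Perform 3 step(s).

f(x) = x*sin(x) - 1
f'(x) = sin(x) + x*cos(x)
x₀ = 1.6

Newton-Raphson formula: x_{n+1} = x_n - f(x_n)/f'(x_n)

Iteration 1:
  f(1.600000) = 0.599318
  f'(1.600000) = 0.952854
  x_1 = 1.600000 - 0.599318/0.952854 = 0.971029
Iteration 2:
  f(0.971029) = -0.198448
  f'(0.971029) = 1.373565
  x_2 = 0.971029 - (-0.198448)/1.373565 = 1.115505
Iteration 3:
  f(1.115505) = 0.001872
  f'(1.115505) = 1.388647
  x_3 = 1.115505 - 0.001872/1.388647 = 1.114157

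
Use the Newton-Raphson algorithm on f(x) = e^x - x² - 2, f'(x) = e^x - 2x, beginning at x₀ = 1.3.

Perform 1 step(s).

f(x) = e^x - x² - 2
f'(x) = e^x - 2x
x₀ = 1.3

Newton-Raphson formula: x_{n+1} = x_n - f(x_n)/f'(x_n)

Iteration 1:
  f(1.300000) = -0.020703
  f'(1.300000) = 1.069297
  x_1 = 1.300000 - (-0.020703)/1.069297 = 1.319362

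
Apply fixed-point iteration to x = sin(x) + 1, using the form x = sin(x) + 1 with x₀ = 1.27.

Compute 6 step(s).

Equation: x = sin(x) + 1
Fixed-point form: x = sin(x) + 1
x₀ = 1.27

x_1 = g(1.270000) = 1.955101
x_2 = g(1.955101) = 1.927059
x_3 = g(1.927059) = 1.937207
x_4 = g(1.937207) = 1.933619
x_5 = g(1.933619) = 1.934899
x_6 = g(1.934899) = 1.934444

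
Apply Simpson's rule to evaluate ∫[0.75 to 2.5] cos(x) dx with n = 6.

f(x) = cos(x)
a = 0.75, b = 2.5, n = 6
h = (b - a)/n = 0.291667

Simpson's rule: (h/3)[f(x₀) + 4f(x₁) + 2f(x₂) + ... + f(xₙ)]

x_0 = 0.7500, f(x_0) = 0.731689, coefficient = 1
x_1 = 1.0417, f(x_1) = 0.504782, coefficient = 4
x_2 = 1.3333, f(x_2) = 0.235238, coefficient = 2
x_3 = 1.6250, f(x_3) = -0.054177, coefficient = 4
x_4 = 1.9167, f(x_4) = -0.339016, coefficient = 2
x_5 = 2.2083, f(x_5) = -0.595218, coefficient = 4
x_6 = 2.5000, f(x_6) = -0.801144, coefficient = 1

I ≈ (0.291667/3) × -0.855463 = -0.083170
Exact value: -0.083167
Error: 0.000003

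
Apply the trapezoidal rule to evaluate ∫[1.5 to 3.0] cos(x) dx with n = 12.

f(x) = cos(x)
a = 1.5, b = 3.0, n = 12
h = (b - a)/n = 0.125000

Trapezoidal rule: (h/2)[f(x₀) + 2f(x₁) + 2f(x₂) + ... + f(xₙ)]

x_0 = 1.5000, f(x_0) = 0.070737, coefficient = 1
x_1 = 1.6250, f(x_1) = -0.054177, coefficient = 2
x_2 = 1.7500, f(x_2) = -0.178246, coefficient = 2
x_3 = 1.8750, f(x_3) = -0.299534, coefficient = 2
x_4 = 2.0000, f(x_4) = -0.416147, coefficient = 2
x_5 = 2.1250, f(x_5) = -0.526266, coefficient = 2
x_6 = 2.2500, f(x_6) = -0.628174, coefficient = 2
x_7 = 2.3750, f(x_7) = -0.720278, coefficient = 2
x_8 = 2.5000, f(x_8) = -0.801144, coefficient = 2
x_9 = 2.6250, f(x_9) = -0.869507, coefficient = 2
x_10 = 2.7500, f(x_10) = -0.924302, coefficient = 2
x_11 = 2.8750, f(x_11) = -0.964674, coefficient = 2
x_12 = 3.0000, f(x_12) = -0.989992, coefficient = 1

I ≈ (0.125000/2) × -13.684154 = -0.855260
Exact value: -0.856375
Error: 0.001115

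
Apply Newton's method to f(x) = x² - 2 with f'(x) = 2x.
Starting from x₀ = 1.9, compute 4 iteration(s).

f(x) = x² - 2
f'(x) = 2x
x₀ = 1.9

Newton-Raphson formula: x_{n+1} = x_n - f(x_n)/f'(x_n)

Iteration 1:
  f(1.900000) = 1.610000
  f'(1.900000) = 3.800000
  x_1 = 1.900000 - 1.610000/3.800000 = 1.476316
Iteration 2:
  f(1.476316) = 0.179508
  f'(1.476316) = 2.952632
  x_2 = 1.476316 - 0.179508/2.952632 = 1.415520
Iteration 3:
  f(1.415520) = 0.003696
  f'(1.415520) = 2.831039
  x_3 = 1.415520 - 0.003696/2.831039 = 1.414214
Iteration 4:
  f(1.414214) = 0.000002
  f'(1.414214) = 2.828428
  x_4 = 1.414214 - 0.000002/2.828428 = 1.414214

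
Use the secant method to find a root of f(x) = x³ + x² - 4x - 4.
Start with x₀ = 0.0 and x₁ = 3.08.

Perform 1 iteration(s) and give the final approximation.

f(x) = x³ + x² - 4x - 4
x₀ = 0.0, x₁ = 3.08

Secant formula: x_{n+1} = x_n - f(x_n)(x_n - x_{n-1})/(f(x_n) - f(x_{n-1}))

Iteration 1:
  f(0.000000) = -4.000000
  f(3.080000) = 22.384512
  x_2 = 3.080000 - 22.384512×(3.080000 - 0.000000)/(22.384512 - (-4.000000))
       = 0.466941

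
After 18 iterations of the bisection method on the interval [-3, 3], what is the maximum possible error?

Bisection error bound: |error| ≤ (b-a)/2^n
|error| ≤ (3 - (-3))/2^18 = 6/2^18
|error| ≤ 0.0000228882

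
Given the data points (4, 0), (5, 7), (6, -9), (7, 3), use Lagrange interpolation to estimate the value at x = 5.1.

Lagrange interpolation formula:
P(x) = Σ yᵢ × Lᵢ(x)
where Lᵢ(x) = Π_{j≠i} (x - xⱼ)/(xᵢ - xⱼ)

L_0(5.1) = (5.1 - 5)/(4 - 5) × (5.1 - 6)/(4 - 6) × (5.1 - 7)/(4 - 7) = -0.028500
L_1(5.1) = (5.1 - 4)/(5 - 4) × (5.1 - 6)/(5 - 6) × (5.1 - 7)/(5 - 7) = 0.940500
L_2(5.1) = (5.1 - 4)/(6 - 4) × (5.1 - 5)/(6 - 5) × (5.1 - 7)/(6 - 7) = 0.104500
L_3(5.1) = (5.1 - 4)/(7 - 4) × (5.1 - 5)/(7 - 5) × (5.1 - 6)/(7 - 6) = -0.016500

P(5.1) = 0×L_0(5.1) + 7×L_1(5.1) + (-9)×L_2(5.1) + 3×L_3(5.1)
P(5.1) = 5.593500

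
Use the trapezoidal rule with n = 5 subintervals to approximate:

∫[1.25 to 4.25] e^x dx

f(x) = e^x
a = 1.25, b = 4.25, n = 5
h = (b - a)/n = 0.600000

Trapezoidal rule: (h/2)[f(x₀) + 2f(x₁) + 2f(x₂) + ... + f(xₙ)]

x_0 = 1.2500, f(x_0) = 3.490343, coefficient = 1
x_1 = 1.8500, f(x_1) = 6.359820, coefficient = 2
x_2 = 2.4500, f(x_2) = 11.588347, coefficient = 2
x_3 = 3.0500, f(x_3) = 21.115344, coefficient = 2
x_4 = 3.6500, f(x_4) = 38.474666, coefficient = 2
x_5 = 4.2500, f(x_5) = 70.105412, coefficient = 1

I ≈ (0.600000/2) × 228.672109 = 68.601633
Exact value: 66.615069
Error: 1.986563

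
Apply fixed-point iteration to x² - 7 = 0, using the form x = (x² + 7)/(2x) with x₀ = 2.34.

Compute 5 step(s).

Equation: x² - 7 = 0
Fixed-point form: x = (x² + 7)/(2x)
x₀ = 2.34

x_1 = g(2.340000) = 2.665726
x_2 = g(2.665726) = 2.645826
x_3 = g(2.645826) = 2.645751
x_4 = g(2.645751) = 2.645751
x_5 = g(2.645751) = 2.645751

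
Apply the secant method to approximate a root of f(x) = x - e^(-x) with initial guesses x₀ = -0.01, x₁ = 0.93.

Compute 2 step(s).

f(x) = x - e^(-x)
x₀ = -0.01, x₁ = 0.93

Secant formula: x_{n+1} = x_n - f(x_n)(x_n - x_{n-1})/(f(x_n) - f(x_{n-1}))

Iteration 1:
  f(-0.010000) = -1.020050
  f(0.930000) = 0.535446
  x_2 = 0.930000 - 0.535446×(0.930000 - (-0.010000))/(0.535446 - (-1.020050))
       = 0.606425
Iteration 2:
  f(0.930000) = 0.535446
  f(0.606425) = 0.061128
  x_3 = 0.606425 - 0.061128×(0.606425 - 0.930000)/(0.061128 - 0.535446)
       = 0.564724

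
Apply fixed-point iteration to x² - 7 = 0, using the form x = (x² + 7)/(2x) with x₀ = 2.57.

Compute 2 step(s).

Equation: x² - 7 = 0
Fixed-point form: x = (x² + 7)/(2x)
x₀ = 2.57

x_1 = g(2.570000) = 2.646868
x_2 = g(2.646868) = 2.645752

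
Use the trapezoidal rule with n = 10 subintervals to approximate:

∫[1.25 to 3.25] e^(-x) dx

f(x) = e^(-x)
a = 1.25, b = 3.25, n = 10
h = (b - a)/n = 0.200000

Trapezoidal rule: (h/2)[f(x₀) + 2f(x₁) + 2f(x₂) + ... + f(xₙ)]

x_0 = 1.2500, f(x_0) = 0.286505, coefficient = 1
x_1 = 1.4500, f(x_1) = 0.234570, coefficient = 2
x_2 = 1.6500, f(x_2) = 0.192050, coefficient = 2
x_3 = 1.8500, f(x_3) = 0.157237, coefficient = 2
x_4 = 2.0500, f(x_4) = 0.128735, coefficient = 2
x_5 = 2.2500, f(x_5) = 0.105399, coefficient = 2
x_6 = 2.4500, f(x_6) = 0.086294, coefficient = 2
x_7 = 2.6500, f(x_7) = 0.070651, coefficient = 2
x_8 = 2.8500, f(x_8) = 0.057844, coefficient = 2
x_9 = 3.0500, f(x_9) = 0.047359, coefficient = 2
x_10 = 3.2500, f(x_10) = 0.038774, coefficient = 1

I ≈ (0.200000/2) × 2.485558 = 0.248556
Exact value: 0.247731
Error: 0.000825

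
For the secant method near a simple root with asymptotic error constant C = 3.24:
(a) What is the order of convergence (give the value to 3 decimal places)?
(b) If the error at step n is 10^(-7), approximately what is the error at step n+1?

(a) Secant method has superlinear convergence with order φ = (1+√5)/2 ≈ 1.618.
    This means |e_{n+1}| ≈ C|e_n|^1.618.

(b) With |e_n| = 10^(-7) and C = 3.24:
    |e_{n+1}| ≈ 3.24 × (10^(-7))^1.618 = 3.24 × 10^(-11.33)

(a) ≈ 1.618 (golden ratio); (b) |e_{n+1}| ≈ 1.529e-11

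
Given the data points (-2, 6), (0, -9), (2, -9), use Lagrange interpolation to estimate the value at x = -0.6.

Lagrange interpolation formula:
P(x) = Σ yᵢ × Lᵢ(x)
where Lᵢ(x) = Π_{j≠i} (x - xⱼ)/(xᵢ - xⱼ)

L_0(-0.6) = (-0.6 - 0)/(-2 - 0) × (-0.6 - 2)/(-2 - 2) = 0.195000
L_1(-0.6) = (-0.6 - (-2))/(0 - (-2)) × (-0.6 - 2)/(0 - 2) = 0.910000
L_2(-0.6) = (-0.6 - (-2))/(2 - (-2)) × (-0.6 - 0)/(2 - 0) = -0.105000

P(-0.6) = 6×L_0(-0.6) + (-9)×L_1(-0.6) + (-9)×L_2(-0.6)
P(-0.6) = -6.075000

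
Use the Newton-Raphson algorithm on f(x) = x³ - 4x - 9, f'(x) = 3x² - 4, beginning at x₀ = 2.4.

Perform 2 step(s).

f(x) = x³ - 4x - 9
f'(x) = 3x² - 4
x₀ = 2.4

Newton-Raphson formula: x_{n+1} = x_n - f(x_n)/f'(x_n)

Iteration 1:
  f(2.400000) = -4.776000
  f'(2.400000) = 13.280000
  x_1 = 2.400000 - (-4.776000)/13.280000 = 2.759639
Iteration 2:
  f(2.759639) = 0.977763
  f'(2.759639) = 18.846815
  x_2 = 2.759639 - 0.977763/18.846815 = 2.707759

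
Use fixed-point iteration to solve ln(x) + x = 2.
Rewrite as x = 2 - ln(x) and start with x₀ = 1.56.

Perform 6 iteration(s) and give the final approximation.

Equation: ln(x) + x = 2
Fixed-point form: x = 2 - ln(x)
x₀ = 1.56

x_1 = g(1.560000) = 1.555314
x_2 = g(1.555314) = 1.558322
x_3 = g(1.558322) = 1.556390
x_4 = g(1.556390) = 1.557631
x_5 = g(1.557631) = 1.556834
x_6 = g(1.556834) = 1.557346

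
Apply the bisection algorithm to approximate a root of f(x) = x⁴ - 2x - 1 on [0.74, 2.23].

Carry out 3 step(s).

f(x) = x⁴ - 2x - 1
Initial interval: [0.74, 2.23]

Iteration 1:
  c_1 = (0.740000 + 2.230000)/2 = 1.485000
  f(c_1) = f(1.485000) = 0.893017
  f(a) × f(c) < 0, new interval: [0.740000, 1.485000]
Iteration 2:
  c_2 = (0.740000 + 1.485000)/2 = 1.112500
  f(c_2) = f(1.112500) = -1.693207
  f(a) × f(c) ≥ 0, new interval: [1.112500, 1.485000]
Iteration 3:
  c_3 = (1.112500 + 1.485000)/2 = 1.298750
  f(c_3) = f(1.298750) = -0.752369
  f(a) × f(c) ≥ 0, new interval: [1.298750, 1.485000]

After 3 iteration(s), the approximation is c_3 = 1.298750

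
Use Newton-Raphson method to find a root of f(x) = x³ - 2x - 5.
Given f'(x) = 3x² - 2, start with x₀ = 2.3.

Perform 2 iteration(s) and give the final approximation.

f(x) = x³ - 2x - 5
f'(x) = 3x² - 2
x₀ = 2.3

Newton-Raphson formula: x_{n+1} = x_n - f(x_n)/f'(x_n)

Iteration 1:
  f(2.300000) = 2.567000
  f'(2.300000) = 13.870000
  x_1 = 2.300000 - 2.567000/13.870000 = 2.114924
Iteration 2:
  f(2.114924) = 0.230006
  f'(2.114924) = 11.418714
  x_2 = 2.114924 - 0.230006/11.418714 = 2.094781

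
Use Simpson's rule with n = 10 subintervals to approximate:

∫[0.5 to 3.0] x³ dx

f(x) = x³
a = 0.5, b = 3.0, n = 10
h = (b - a)/n = 0.250000

Simpson's rule: (h/3)[f(x₀) + 4f(x₁) + 2f(x₂) + ... + f(xₙ)]

x_0 = 0.5000, f(x_0) = 0.125000, coefficient = 1
x_1 = 0.7500, f(x_1) = 0.421875, coefficient = 4
x_2 = 1.0000, f(x_2) = 1.000000, coefficient = 2
x_3 = 1.2500, f(x_3) = 1.953125, coefficient = 4
x_4 = 1.5000, f(x_4) = 3.375000, coefficient = 2
x_5 = 1.7500, f(x_5) = 5.359375, coefficient = 4
x_6 = 2.0000, f(x_6) = 8.000000, coefficient = 2
x_7 = 2.2500, f(x_7) = 11.390625, coefficient = 4
x_8 = 2.5000, f(x_8) = 15.625000, coefficient = 2
x_9 = 2.7500, f(x_9) = 20.796875, coefficient = 4
x_10 = 3.0000, f(x_10) = 27.000000, coefficient = 1

I ≈ (0.250000/3) × 242.812500 = 20.234375
Exact value: 20.234375
Error: 0.000000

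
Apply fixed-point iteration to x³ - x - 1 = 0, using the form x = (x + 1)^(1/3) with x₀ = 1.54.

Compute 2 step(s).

Equation: x³ - x - 1 = 0
Fixed-point form: x = (x + 1)^(1/3)
x₀ = 1.54

x_1 = g(1.540000) = 1.364409
x_2 = g(1.364409) = 1.332215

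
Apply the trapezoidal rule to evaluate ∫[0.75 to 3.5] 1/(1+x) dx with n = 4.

f(x) = 1/(1+x)
a = 0.75, b = 3.5, n = 4
h = (b - a)/n = 0.687500

Trapezoidal rule: (h/2)[f(x₀) + 2f(x₁) + 2f(x₂) + ... + f(xₙ)]

x_0 = 0.7500, f(x_0) = 0.571429, coefficient = 1
x_1 = 1.4375, f(x_1) = 0.410256, coefficient = 2
x_2 = 2.1250, f(x_2) = 0.320000, coefficient = 2
x_3 = 2.8125, f(x_3) = 0.262295, coefficient = 2
x_4 = 3.5000, f(x_4) = 0.222222, coefficient = 1

I ≈ (0.687500/2) × 2.778754 = 0.955197
Exact value: 0.944462
Error: 0.010735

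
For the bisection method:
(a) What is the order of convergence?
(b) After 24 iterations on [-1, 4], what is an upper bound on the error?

(a) Bisection has linear (order 1) convergence; the error is halved each step.

(b) Error bound = (b-a)/2^n = (4 - (-1))/2^{24}
    = 5/2^{24}

(a) 1 (linear); (b) error ≤ 2.98e-07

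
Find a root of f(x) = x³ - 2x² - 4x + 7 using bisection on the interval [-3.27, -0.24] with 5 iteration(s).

f(x) = x³ - 2x² - 4x + 7
Initial interval: [-3.27, -0.24]

Iteration 1:
  c_1 = (-3.270000 + (-0.240000))/2 = -1.755000
  f(c_1) = f(-1.755000) = 2.454506
  f(a) × f(c) < 0, new interval: [-3.270000, -1.755000]
Iteration 2:
  c_2 = (-3.270000 + (-1.755000))/2 = -2.512500
  f(c_2) = f(-2.512500) = -11.435861
  f(a) × f(c) ≥ 0, new interval: [-2.512500, -1.755000]
Iteration 3:
  c_3 = (-2.512500 + (-1.755000))/2 = -2.133750
  f(c_3) = f(-2.133750) = -3.285505
  f(a) × f(c) ≥ 0, new interval: [-2.133750, -1.755000]
Iteration 4:
  c_4 = (-2.133750 + (-1.755000))/2 = -1.944375
  f(c_4) = f(-1.944375) = -0.134581
  f(a) × f(c) ≥ 0, new interval: [-1.944375, -1.755000]
Iteration 5:
  c_5 = (-1.944375 + (-1.755000))/2 = -1.849687
  f(c_5) = f(-1.849687) = 1.227645
  f(a) × f(c) < 0, new interval: [-1.944375, -1.849687]

After 5 iteration(s), the approximation is c_5 = -1.849687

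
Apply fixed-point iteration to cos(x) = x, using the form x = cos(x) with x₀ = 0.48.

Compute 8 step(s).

Equation: cos(x) = x
Fixed-point form: x = cos(x)
x₀ = 0.48

x_1 = g(0.480000) = 0.886995
x_2 = g(0.886995) = 0.631744
x_3 = g(0.631744) = 0.806999
x_4 = g(0.806999) = 0.691669
x_5 = g(0.691669) = 0.770182
x_6 = g(0.770182) = 0.717784
x_7 = g(0.717784) = 0.753265
x_8 = g(0.753265) = 0.729459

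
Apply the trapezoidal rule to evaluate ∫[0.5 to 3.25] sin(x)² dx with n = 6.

f(x) = sin(x)²
a = 0.5, b = 3.25, n = 6
h = (b - a)/n = 0.458333

Trapezoidal rule: (h/2)[f(x₀) + 2f(x₁) + 2f(x₂) + ... + f(xₙ)]

x_0 = 0.5000, f(x_0) = 0.229849, coefficient = 1
x_1 = 0.9583, f(x_1) = 0.669508, coefficient = 2
x_2 = 1.4167, f(x_2) = 0.976432, coefficient = 2
x_3 = 1.8750, f(x_3) = 0.910280, coefficient = 2
x_4 = 2.3333, f(x_4) = 0.522853, coefficient = 2
x_5 = 2.7917, f(x_5) = 0.117531, coefficient = 2
x_6 = 3.2500, f(x_6) = 0.011706, coefficient = 1

I ≈ (0.458333/2) × 6.634762 = 1.520466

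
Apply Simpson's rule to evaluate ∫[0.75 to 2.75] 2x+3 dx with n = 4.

f(x) = 2x+3
a = 0.75, b = 2.75, n = 4
h = (b - a)/n = 0.500000

Simpson's rule: (h/3)[f(x₀) + 4f(x₁) + 2f(x₂) + ... + f(xₙ)]

x_0 = 0.7500, f(x_0) = 4.500000, coefficient = 1
x_1 = 1.2500, f(x_1) = 5.500000, coefficient = 4
x_2 = 1.7500, f(x_2) = 6.500000, coefficient = 2
x_3 = 2.2500, f(x_3) = 7.500000, coefficient = 4
x_4 = 2.7500, f(x_4) = 8.500000, coefficient = 1

I ≈ (0.500000/3) × 78.000000 = 13.000000
Exact value: 13.000000
Error: 0.000000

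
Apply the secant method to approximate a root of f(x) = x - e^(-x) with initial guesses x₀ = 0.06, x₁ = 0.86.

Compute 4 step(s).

f(x) = x - e^(-x)
x₀ = 0.06, x₁ = 0.86

Secant formula: x_{n+1} = x_n - f(x_n)(x_n - x_{n-1})/(f(x_n) - f(x_{n-1}))

Iteration 1:
  f(0.060000) = -0.881765
  f(0.860000) = 0.436838
  x_2 = 0.860000 - 0.436838×(0.860000 - 0.060000)/(0.436838 - (-0.881765))
       = 0.594969
Iteration 2:
  f(0.860000) = 0.436838
  f(0.594969) = 0.043390
  x_3 = 0.594969 - 0.043390×(0.594969 - 0.860000)/(0.043390 - 0.436838)
       = 0.565741
Iteration 3:
  f(0.594969) = 0.043390
  f(0.565741) = -0.002197
  x_4 = 0.565741 - (-0.002197)×(0.565741 - 0.594969)/(-0.002197 - 0.043390)
       = 0.567150
Iteration 4:
  f(0.565741) = -0.002197
  f(0.567150) = 0.000011
  x_5 = 0.567150 - 0.000011×(0.567150 - 0.565741)/(0.000011 - (-0.002197))
       = 0.567143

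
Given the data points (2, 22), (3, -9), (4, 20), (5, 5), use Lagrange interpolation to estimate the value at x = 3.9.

Lagrange interpolation formula:
P(x) = Σ yᵢ × Lᵢ(x)
where Lᵢ(x) = Π_{j≠i} (x - xⱼ)/(xᵢ - xⱼ)

L_0(3.9) = (3.9 - 3)/(2 - 3) × (3.9 - 4)/(2 - 4) × (3.9 - 5)/(2 - 5) = -0.016500
L_1(3.9) = (3.9 - 2)/(3 - 2) × (3.9 - 4)/(3 - 4) × (3.9 - 5)/(3 - 5) = 0.104500
L_2(3.9) = (3.9 - 2)/(4 - 2) × (3.9 - 3)/(4 - 3) × (3.9 - 5)/(4 - 5) = 0.940500
L_3(3.9) = (3.9 - 2)/(5 - 2) × (3.9 - 3)/(5 - 3) × (3.9 - 4)/(5 - 4) = -0.028500

P(3.9) = 22×L_0(3.9) + (-9)×L_1(3.9) + 20×L_2(3.9) + 5×L_3(3.9)
P(3.9) = 17.364000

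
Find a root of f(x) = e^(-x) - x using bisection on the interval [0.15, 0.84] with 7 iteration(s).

f(x) = e^(-x) - x
Initial interval: [0.15, 0.84]

Iteration 1:
  c_1 = (0.150000 + 0.840000)/2 = 0.495000
  f(c_1) = f(0.495000) = 0.114571
  f(a) × f(c) ≥ 0, new interval: [0.495000, 0.840000]
Iteration 2:
  c_2 = (0.495000 + 0.840000)/2 = 0.667500
  f(c_2) = f(0.667500) = -0.154511
  f(a) × f(c) < 0, new interval: [0.495000, 0.667500]
Iteration 3:
  c_3 = (0.495000 + 0.667500)/2 = 0.581250
  f(c_3) = f(0.581250) = -0.022051
  f(a) × f(c) < 0, new interval: [0.495000, 0.581250]
Iteration 4:
  c_4 = (0.495000 + 0.581250)/2 = 0.538125
  f(c_4) = f(0.538125) = 0.045717
  f(a) × f(c) ≥ 0, new interval: [0.538125, 0.581250]
Iteration 5:
  c_5 = (0.538125 + 0.581250)/2 = 0.559688
  f(c_5) = f(0.559688) = 0.011700
  f(a) × f(c) ≥ 0, new interval: [0.559688, 0.581250]
Iteration 6:
  c_6 = (0.559688 + 0.581250)/2 = 0.570469
  f(c_6) = f(0.570469) = -0.005208
  f(a) × f(c) < 0, new interval: [0.559688, 0.570469]
Iteration 7:
  c_7 = (0.559688 + 0.570469)/2 = 0.565078
  f(c_7) = f(0.565078) = 0.003238
  f(a) × f(c) ≥ 0, new interval: [0.565078, 0.570469]

After 7 iteration(s), the approximation is c_7 = 0.565078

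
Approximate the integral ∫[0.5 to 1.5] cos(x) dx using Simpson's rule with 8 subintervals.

f(x) = cos(x)
a = 0.5, b = 1.5, n = 8
h = (b - a)/n = 0.125000

Simpson's rule: (h/3)[f(x₀) + 4f(x₁) + 2f(x₂) + ... + f(xₙ)]

x_0 = 0.5000, f(x_0) = 0.877583, coefficient = 1
x_1 = 0.6250, f(x_1) = 0.810963, coefficient = 4
x_2 = 0.7500, f(x_2) = 0.731689, coefficient = 2
x_3 = 0.8750, f(x_3) = 0.640997, coefficient = 4
x_4 = 1.0000, f(x_4) = 0.540302, coefficient = 2
x_5 = 1.1250, f(x_5) = 0.431177, coefficient = 4
x_6 = 1.2500, f(x_6) = 0.315322, coefficient = 2
x_7 = 1.3750, f(x_7) = 0.194548, coefficient = 4
x_8 = 1.5000, f(x_8) = 0.070737, coefficient = 1

I ≈ (0.125000/3) × 12.433684 = 0.518070
Exact value: 0.518069
Error: 0.000001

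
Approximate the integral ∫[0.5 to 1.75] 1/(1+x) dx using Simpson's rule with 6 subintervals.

f(x) = 1/(1+x)
a = 0.5, b = 1.75, n = 6
h = (b - a)/n = 0.208333

Simpson's rule: (h/3)[f(x₀) + 4f(x₁) + 2f(x₂) + ... + f(xₙ)]

x_0 = 0.5000, f(x_0) = 0.666667, coefficient = 1
x_1 = 0.7083, f(x_1) = 0.585366, coefficient = 4
x_2 = 0.9167, f(x_2) = 0.521739, coefficient = 2
x_3 = 1.1250, f(x_3) = 0.470588, coefficient = 4
x_4 = 1.3333, f(x_4) = 0.428571, coefficient = 2
x_5 = 1.5417, f(x_5) = 0.393443, coefficient = 4
x_6 = 1.7500, f(x_6) = 0.363636, coefficient = 1

I ≈ (0.208333/3) × 8.728511 = 0.606147
Exact value: 0.606136
Error: 0.000011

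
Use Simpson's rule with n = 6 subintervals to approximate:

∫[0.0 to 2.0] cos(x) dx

f(x) = cos(x)
a = 0.0, b = 2.0, n = 6
h = (b - a)/n = 0.333333

Simpson's rule: (h/3)[f(x₀) + 4f(x₁) + 2f(x₂) + ... + f(xₙ)]

x_0 = 0.0000, f(x_0) = 1.000000, coefficient = 1
x_1 = 0.3333, f(x_1) = 0.944957, coefficient = 4
x_2 = 0.6667, f(x_2) = 0.785887, coefficient = 2
x_3 = 1.0000, f(x_3) = 0.540302, coefficient = 4
x_4 = 1.3333, f(x_4) = 0.235238, coefficient = 2
x_5 = 1.6667, f(x_5) = -0.095724, coefficient = 4
x_6 = 2.0000, f(x_6) = -0.416147, coefficient = 1

I ≈ (0.333333/3) × 8.184246 = 0.909361
Exact value: 0.909297
Error: 0.000063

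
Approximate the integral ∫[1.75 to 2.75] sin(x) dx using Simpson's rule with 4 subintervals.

f(x) = sin(x)
a = 1.75, b = 2.75, n = 4
h = (b - a)/n = 0.250000

Simpson's rule: (h/3)[f(x₀) + 4f(x₁) + 2f(x₂) + ... + f(xₙ)]

x_0 = 1.7500, f(x_0) = 0.983986, coefficient = 1
x_1 = 2.0000, f(x_1) = 0.909297, coefficient = 4
x_2 = 2.2500, f(x_2) = 0.778073, coefficient = 2
x_3 = 2.5000, f(x_3) = 0.598472, coefficient = 4
x_4 = 2.7500, f(x_4) = 0.381661, coefficient = 1

I ≈ (0.250000/3) × 8.952872 = 0.746073
Exact value: 0.746056
Error: 0.000016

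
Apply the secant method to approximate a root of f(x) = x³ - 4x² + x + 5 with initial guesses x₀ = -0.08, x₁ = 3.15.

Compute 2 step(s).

f(x) = x³ - 4x² + x + 5
x₀ = -0.08, x₁ = 3.15

Secant formula: x_{n+1} = x_n - f(x_n)(x_n - x_{n-1})/(f(x_n) - f(x_{n-1}))

Iteration 1:
  f(-0.080000) = 4.893888
  f(3.150000) = -0.284125
  x_2 = 3.150000 - (-0.284125)×(3.150000 - (-0.080000))/(-0.284125 - 4.893888)
       = 2.972765
Iteration 2:
  f(3.150000) = -0.284125
  f(2.972765) = -1.105250
  x_3 = 2.972765 - (-1.105250)×(2.972765 - 3.150000)/(-1.105250 - (-0.284125))
       = 3.211327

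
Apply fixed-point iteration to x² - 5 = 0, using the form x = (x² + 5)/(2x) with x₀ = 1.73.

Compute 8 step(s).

Equation: x² - 5 = 0
Fixed-point form: x = (x² + 5)/(2x)
x₀ = 1.73

x_1 = g(1.730000) = 2.310087
x_2 = g(2.310087) = 2.237254
x_3 = g(2.237254) = 2.236068
x_4 = g(2.236068) = 2.236068
x_5 = g(2.236068) = 2.236068
x_6 = g(2.236068) = 2.236068
x_7 = g(2.236068) = 2.236068
x_8 = g(2.236068) = 2.236068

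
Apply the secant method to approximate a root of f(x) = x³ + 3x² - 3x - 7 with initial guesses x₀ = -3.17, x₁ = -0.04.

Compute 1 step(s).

f(x) = x³ + 3x² - 3x - 7
x₀ = -3.17, x₁ = -0.04

Secant formula: x_{n+1} = x_n - f(x_n)(x_n - x_{n-1})/(f(x_n) - f(x_{n-1}))

Iteration 1:
  f(-3.170000) = 0.801687
  f(-0.040000) = -6.875264
  x_2 = -0.040000 - (-6.875264)×(-0.040000 - (-3.170000))/(-6.875264 - 0.801687)
       = -2.843141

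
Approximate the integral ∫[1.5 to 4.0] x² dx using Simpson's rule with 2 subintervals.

f(x) = x²
a = 1.5, b = 4.0, n = 2
h = (b - a)/n = 1.250000

Simpson's rule: (h/3)[f(x₀) + 4f(x₁) + 2f(x₂) + ... + f(xₙ)]

x_0 = 1.5000, f(x_0) = 2.250000, coefficient = 1
x_1 = 2.7500, f(x_1) = 7.562500, coefficient = 4
x_2 = 4.0000, f(x_2) = 16.000000, coefficient = 1

I ≈ (1.250000/3) × 48.500000 = 20.208333
Exact value: 20.208333
Error: 0.000000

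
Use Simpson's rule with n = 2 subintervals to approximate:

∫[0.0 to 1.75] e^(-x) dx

f(x) = e^(-x)
a = 0.0, b = 1.75, n = 2
h = (b - a)/n = 0.875000

Simpson's rule: (h/3)[f(x₀) + 4f(x₁) + 2f(x₂) + ... + f(xₙ)]

x_0 = 0.0000, f(x_0) = 1.000000, coefficient = 1
x_1 = 0.8750, f(x_1) = 0.416862, coefficient = 4
x_2 = 1.7500, f(x_2) = 0.173774, coefficient = 1

I ≈ (0.875000/3) × 2.841222 = 0.828690
Exact value: 0.826226
Error: 0.002464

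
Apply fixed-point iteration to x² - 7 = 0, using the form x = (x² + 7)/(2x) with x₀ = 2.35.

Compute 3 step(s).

Equation: x² - 7 = 0
Fixed-point form: x = (x² + 7)/(2x)
x₀ = 2.35

x_1 = g(2.350000) = 2.664362
x_2 = g(2.664362) = 2.645816
x_3 = g(2.645816) = 2.645751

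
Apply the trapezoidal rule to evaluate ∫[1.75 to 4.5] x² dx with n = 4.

f(x) = x²
a = 1.75, b = 4.5, n = 4
h = (b - a)/n = 0.687500

Trapezoidal rule: (h/2)[f(x₀) + 2f(x₁) + 2f(x₂) + ... + f(xₙ)]

x_0 = 1.7500, f(x_0) = 3.062500, coefficient = 1
x_1 = 2.4375, f(x_1) = 5.941406, coefficient = 2
x_2 = 3.1250, f(x_2) = 9.765625, coefficient = 2
x_3 = 3.8125, f(x_3) = 14.535156, coefficient = 2
x_4 = 4.5000, f(x_4) = 20.250000, coefficient = 1

I ≈ (0.687500/2) × 83.796875 = 28.805176
Exact value: 28.588542
Error: 0.216634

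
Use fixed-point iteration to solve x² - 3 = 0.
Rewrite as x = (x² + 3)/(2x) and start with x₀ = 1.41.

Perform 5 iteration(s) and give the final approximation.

Equation: x² - 3 = 0
Fixed-point form: x = (x² + 3)/(2x)
x₀ = 1.41

x_1 = g(1.410000) = 1.768830
x_2 = g(1.768830) = 1.732433
x_3 = g(1.732433) = 1.732051
x_4 = g(1.732051) = 1.732051
x_5 = g(1.732051) = 1.732051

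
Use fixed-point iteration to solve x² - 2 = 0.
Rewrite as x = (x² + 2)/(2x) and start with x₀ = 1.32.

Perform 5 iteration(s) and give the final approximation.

Equation: x² - 2 = 0
Fixed-point form: x = (x² + 2)/(2x)
x₀ = 1.32

x_1 = g(1.320000) = 1.417576
x_2 = g(1.417576) = 1.414218
x_3 = g(1.414218) = 1.414214
x_4 = g(1.414214) = 1.414214
x_5 = g(1.414214) = 1.414214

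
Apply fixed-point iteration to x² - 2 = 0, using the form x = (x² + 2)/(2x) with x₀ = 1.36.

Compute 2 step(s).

Equation: x² - 2 = 0
Fixed-point form: x = (x² + 2)/(2x)
x₀ = 1.36

x_1 = g(1.360000) = 1.415294
x_2 = g(1.415294) = 1.414214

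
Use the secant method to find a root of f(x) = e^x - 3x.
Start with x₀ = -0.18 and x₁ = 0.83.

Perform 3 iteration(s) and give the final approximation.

f(x) = e^x - 3x
x₀ = -0.18, x₁ = 0.83

Secant formula: x_{n+1} = x_n - f(x_n)(x_n - x_{n-1})/(f(x_n) - f(x_{n-1}))

Iteration 1:
  f(-0.180000) = 1.375270
  f(0.830000) = -0.196681
  x_2 = 0.830000 - (-0.196681)×(0.830000 - (-0.180000))/(-0.196681 - 1.375270)
       = 0.703630
Iteration 2:
  f(0.830000) = -0.196681
  f(0.703630) = -0.089814
  x_3 = 0.703630 - (-0.089814)×(0.703630 - 0.830000)/(-0.089814 - (-0.196681))
       = 0.597425
Iteration 3:
  f(0.703630) = -0.089814
  f(0.597425) = 0.025158
  x_4 = 0.597425 - 0.025158×(0.597425 - 0.703630)/(0.025158 - (-0.089814))
       = 0.620664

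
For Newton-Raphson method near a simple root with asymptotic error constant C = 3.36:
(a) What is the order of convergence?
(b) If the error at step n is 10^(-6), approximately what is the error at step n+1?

(a) Newton-Raphson has quadratic (order 2) convergence near simple roots.
    This means |e_{n+1}| ≈ C|e_n|².

(b) With |e_n| = 10^(-6) and C = 3.36:
    |e_{n+1}| ≈ 3.36 × (10^(-6))² = 3.36 × 10^(-12)

(a) 2 (quadratic); (b) |e_{n+1}| ≈ 3.360e-12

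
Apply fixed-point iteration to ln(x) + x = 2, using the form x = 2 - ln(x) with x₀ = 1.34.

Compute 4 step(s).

Equation: ln(x) + x = 2
Fixed-point form: x = 2 - ln(x)
x₀ = 1.34

x_1 = g(1.340000) = 1.707330
x_2 = g(1.707330) = 1.465069
x_3 = g(1.465069) = 1.618098
x_4 = g(1.618098) = 1.518749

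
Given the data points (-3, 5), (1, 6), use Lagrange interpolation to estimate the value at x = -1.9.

Lagrange interpolation formula:
P(x) = Σ yᵢ × Lᵢ(x)
where Lᵢ(x) = Π_{j≠i} (x - xⱼ)/(xᵢ - xⱼ)

L_0(-1.9) = (-1.9 - 1)/(-3 - 1) = 0.725000
L_1(-1.9) = (-1.9 - (-3))/(1 - (-3)) = 0.275000

P(-1.9) = 5×L_0(-1.9) + 6×L_1(-1.9)
P(-1.9) = 5.275000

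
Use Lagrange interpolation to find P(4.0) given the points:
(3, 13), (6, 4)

Lagrange interpolation formula:
P(x) = Σ yᵢ × Lᵢ(x)
where Lᵢ(x) = Π_{j≠i} (x - xⱼ)/(xᵢ - xⱼ)

L_0(4.0) = (4.0 - 6)/(3 - 6) = 0.666667
L_1(4.0) = (4.0 - 3)/(6 - 3) = 0.333333

P(4.0) = 13×L_0(4.0) + 4×L_1(4.0)
P(4.0) = 10.000000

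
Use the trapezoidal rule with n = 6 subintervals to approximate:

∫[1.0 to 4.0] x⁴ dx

f(x) = x⁴
a = 1.0, b = 4.0, n = 6
h = (b - a)/n = 0.500000

Trapezoidal rule: (h/2)[f(x₀) + 2f(x₁) + 2f(x₂) + ... + f(xₙ)]

x_0 = 1.0000, f(x_0) = 1.000000, coefficient = 1
x_1 = 1.5000, f(x_1) = 5.062500, coefficient = 2
x_2 = 2.0000, f(x_2) = 16.000000, coefficient = 2
x_3 = 2.5000, f(x_3) = 39.062500, coefficient = 2
x_4 = 3.0000, f(x_4) = 81.000000, coefficient = 2
x_5 = 3.5000, f(x_5) = 150.062500, coefficient = 2
x_6 = 4.0000, f(x_6) = 256.000000, coefficient = 1

I ≈ (0.500000/2) × 839.375000 = 209.843750
Exact value: 204.600000
Error: 5.243750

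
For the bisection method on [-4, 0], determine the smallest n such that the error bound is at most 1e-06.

We need (b-a)/2^n ≤ 1e-06
(0 - (-4))/2^n ≤ 1e-06
4/2^n ≤ 1e-06
2^n ≥ 4000000
n ≥ log₂(4000000) = 21.93
n ≥ 22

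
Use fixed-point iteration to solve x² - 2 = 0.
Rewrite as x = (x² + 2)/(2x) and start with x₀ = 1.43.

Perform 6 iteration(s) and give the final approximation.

Equation: x² - 2 = 0
Fixed-point form: x = (x² + 2)/(2x)
x₀ = 1.43

x_1 = g(1.430000) = 1.414301
x_2 = g(1.414301) = 1.414214
x_3 = g(1.414214) = 1.414214
x_4 = g(1.414214) = 1.414214
x_5 = g(1.414214) = 1.414214
x_6 = g(1.414214) = 1.414214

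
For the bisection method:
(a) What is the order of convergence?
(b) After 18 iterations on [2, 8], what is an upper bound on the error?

(a) Bisection has linear (order 1) convergence; the error is halved each step.

(b) Error bound = (b-a)/2^n = (8 - 2)/2^{18}
    = 6/2^{18}

(a) 1 (linear); (b) error ≤ 2.29e-05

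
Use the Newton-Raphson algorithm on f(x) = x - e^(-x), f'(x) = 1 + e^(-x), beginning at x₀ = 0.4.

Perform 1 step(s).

f(x) = x - e^(-x)
f'(x) = 1 + e^(-x)
x₀ = 0.4

Newton-Raphson formula: x_{n+1} = x_n - f(x_n)/f'(x_n)

Iteration 1:
  f(0.400000) = -0.270320
  f'(0.400000) = 1.670320
  x_1 = 0.400000 - (-0.270320)/1.670320 = 0.561837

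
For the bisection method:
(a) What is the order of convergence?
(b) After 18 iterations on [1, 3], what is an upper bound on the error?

(a) Bisection has linear (order 1) convergence; the error is halved each step.

(b) Error bound = (b-a)/2^n = (3 - 1)/2^{18}
    = 2/2^{18}

(a) 1 (linear); (b) error ≤ 7.63e-06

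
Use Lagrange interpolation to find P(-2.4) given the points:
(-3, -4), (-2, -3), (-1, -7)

Lagrange interpolation formula:
P(x) = Σ yᵢ × Lᵢ(x)
where Lᵢ(x) = Π_{j≠i} (x - xⱼ)/(xᵢ - xⱼ)

L_0(-2.4) = (-2.4 - (-2))/(-3 - (-2)) × (-2.4 - (-1))/(-3 - (-1)) = 0.280000
L_1(-2.4) = (-2.4 - (-3))/(-2 - (-3)) × (-2.4 - (-1))/(-2 - (-1)) = 0.840000
L_2(-2.4) = (-2.4 - (-3))/(-1 - (-3)) × (-2.4 - (-2))/(-1 - (-2)) = -0.120000

P(-2.4) = (-4)×L_0(-2.4) + (-3)×L_1(-2.4) + (-7)×L_2(-2.4)
P(-2.4) = -2.800000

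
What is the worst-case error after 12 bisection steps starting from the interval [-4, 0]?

Bisection error bound: |error| ≤ (b-a)/2^n
|error| ≤ (0 - (-4))/2^12 = 4/2^12
|error| ≤ 0.0009765625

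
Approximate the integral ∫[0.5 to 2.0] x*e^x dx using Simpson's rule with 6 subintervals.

f(x) = x*e^x
a = 0.5, b = 2.0, n = 6
h = (b - a)/n = 0.250000

Simpson's rule: (h/3)[f(x₀) + 4f(x₁) + 2f(x₂) + ... + f(xₙ)]

x_0 = 0.5000, f(x_0) = 0.824361, coefficient = 1
x_1 = 0.7500, f(x_1) = 1.587750, coefficient = 4
x_2 = 1.0000, f(x_2) = 2.718282, coefficient = 2
x_3 = 1.2500, f(x_3) = 4.362929, coefficient = 4
x_4 = 1.5000, f(x_4) = 6.722534, coefficient = 2
x_5 = 1.7500, f(x_5) = 10.070555, coefficient = 4
x_6 = 2.0000, f(x_6) = 14.778112, coefficient = 1

I ≈ (0.250000/3) × 98.569037 = 8.214086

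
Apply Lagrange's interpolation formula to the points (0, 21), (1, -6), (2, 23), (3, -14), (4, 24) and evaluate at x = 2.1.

Lagrange interpolation formula:
P(x) = Σ yᵢ × Lᵢ(x)
where Lᵢ(x) = Π_{j≠i} (x - xⱼ)/(xᵢ - xⱼ)

L_0(2.1) = (2.1 - 1)/(0 - 1) × (2.1 - 2)/(0 - 2) × (2.1 - 3)/(0 - 3) × (2.1 - 4)/(0 - 4) = 0.007838
L_1(2.1) = (2.1 - 0)/(1 - 0) × (2.1 - 2)/(1 - 2) × (2.1 - 3)/(1 - 3) × (2.1 - 4)/(1 - 4) = -0.059850
L_2(2.1) = (2.1 - 0)/(2 - 0) × (2.1 - 1)/(2 - 1) × (2.1 - 3)/(2 - 3) × (2.1 - 4)/(2 - 4) = 0.987525
L_3(2.1) = (2.1 - 0)/(3 - 0) × (2.1 - 1)/(3 - 1) × (2.1 - 2)/(3 - 2) × (2.1 - 4)/(3 - 4) = 0.073150
L_4(2.1) = (2.1 - 0)/(4 - 0) × (2.1 - 1)/(4 - 1) × (2.1 - 2)/(4 - 2) × (2.1 - 3)/(4 - 3) = -0.008663

P(2.1) = 21×L_0(2.1) + (-6)×L_1(2.1) + 23×L_2(2.1) + (-14)×L_3(2.1) + 24×L_4(2.1)
P(2.1) = 22.004763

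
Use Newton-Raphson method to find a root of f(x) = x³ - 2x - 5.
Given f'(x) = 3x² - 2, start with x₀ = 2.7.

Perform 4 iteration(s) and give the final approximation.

f(x) = x³ - 2x - 5
f'(x) = 3x² - 2
x₀ = 2.7

Newton-Raphson formula: x_{n+1} = x_n - f(x_n)/f'(x_n)

Iteration 1:
  f(2.700000) = 9.283000
  f'(2.700000) = 19.870000
  x_1 = 2.700000 - 9.283000/19.870000 = 2.232813
Iteration 2:
  f(2.232813) = 1.665964
  f'(2.232813) = 12.956366
  x_2 = 2.232813 - 1.665964/12.956366 = 2.104231
Iteration 3:
  f(2.104231) = 0.108623
  f'(2.104231) = 11.283360
  x_3 = 2.104231 - 0.108623/11.283360 = 2.094604
Iteration 4:
  f(2.094604) = 0.000584
  f'(2.094604) = 11.162095
  x_4 = 2.094604 - 0.000584/11.162095 = 2.094551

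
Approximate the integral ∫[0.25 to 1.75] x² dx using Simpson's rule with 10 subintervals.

f(x) = x²
a = 0.25, b = 1.75, n = 10
h = (b - a)/n = 0.150000

Simpson's rule: (h/3)[f(x₀) + 4f(x₁) + 2f(x₂) + ... + f(xₙ)]

x_0 = 0.2500, f(x_0) = 0.062500, coefficient = 1
x_1 = 0.4000, f(x_1) = 0.160000, coefficient = 4
x_2 = 0.5500, f(x_2) = 0.302500, coefficient = 2
x_3 = 0.7000, f(x_3) = 0.490000, coefficient = 4
x_4 = 0.8500, f(x_4) = 0.722500, coefficient = 2
x_5 = 1.0000, f(x_5) = 1.000000, coefficient = 4
x_6 = 1.1500, f(x_6) = 1.322500, coefficient = 2
x_7 = 1.3000, f(x_7) = 1.690000, coefficient = 4
x_8 = 1.4500, f(x_8) = 2.102500, coefficient = 2
x_9 = 1.6000, f(x_9) = 2.560000, coefficient = 4
x_10 = 1.7500, f(x_10) = 3.062500, coefficient = 1

I ≈ (0.150000/3) × 35.625000 = 1.781250
Exact value: 1.781250
Error: 0.000000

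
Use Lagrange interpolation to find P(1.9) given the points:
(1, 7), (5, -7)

Lagrange interpolation formula:
P(x) = Σ yᵢ × Lᵢ(x)
where Lᵢ(x) = Π_{j≠i} (x - xⱼ)/(xᵢ - xⱼ)

L_0(1.9) = (1.9 - 5)/(1 - 5) = 0.775000
L_1(1.9) = (1.9 - 1)/(5 - 1) = 0.225000

P(1.9) = 7×L_0(1.9) + (-7)×L_1(1.9)
P(1.9) = 3.850000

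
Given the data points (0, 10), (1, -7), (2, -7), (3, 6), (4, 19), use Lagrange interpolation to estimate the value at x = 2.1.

Lagrange interpolation formula:
P(x) = Σ yᵢ × Lᵢ(x)
where Lᵢ(x) = Π_{j≠i} (x - xⱼ)/(xᵢ - xⱼ)

L_0(2.1) = (2.1 - 1)/(0 - 1) × (2.1 - 2)/(0 - 2) × (2.1 - 3)/(0 - 3) × (2.1 - 4)/(0 - 4) = 0.007838
L_1(2.1) = (2.1 - 0)/(1 - 0) × (2.1 - 2)/(1 - 2) × (2.1 - 3)/(1 - 3) × (2.1 - 4)/(1 - 4) = -0.059850
L_2(2.1) = (2.1 - 0)/(2 - 0) × (2.1 - 1)/(2 - 1) × (2.1 - 3)/(2 - 3) × (2.1 - 4)/(2 - 4) = 0.987525
L_3(2.1) = (2.1 - 0)/(3 - 0) × (2.1 - 1)/(3 - 1) × (2.1 - 2)/(3 - 2) × (2.1 - 4)/(3 - 4) = 0.073150
L_4(2.1) = (2.1 - 0)/(4 - 0) × (2.1 - 1)/(4 - 1) × (2.1 - 2)/(4 - 2) × (2.1 - 3)/(4 - 3) = -0.008663

P(2.1) = 10×L_0(2.1) + (-7)×L_1(2.1) + (-7)×L_2(2.1) + 6×L_3(2.1) + 19×L_4(2.1)
P(2.1) = -6.141038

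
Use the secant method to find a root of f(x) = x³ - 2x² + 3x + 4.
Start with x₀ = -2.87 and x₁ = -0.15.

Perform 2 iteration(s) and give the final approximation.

f(x) = x³ - 2x² + 3x + 4
x₀ = -2.87, x₁ = -0.15

Secant formula: x_{n+1} = x_n - f(x_n)(x_n - x_{n-1})/(f(x_n) - f(x_{n-1}))

Iteration 1:
  f(-2.870000) = -44.723703
  f(-0.150000) = 3.501625
  x_2 = -0.150000 - 3.501625×(-0.150000 - (-2.870000))/(3.501625 - (-44.723703))
       = -0.347498
Iteration 2:
  f(-0.150000) = 3.501625
  f(-0.347498) = 2.674033
  x_3 = -0.347498 - 2.674033×(-0.347498 - (-0.150000))/(2.674033 - 3.501625)
       = -0.985635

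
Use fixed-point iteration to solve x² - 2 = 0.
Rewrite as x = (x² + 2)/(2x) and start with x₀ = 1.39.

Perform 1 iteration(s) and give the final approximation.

Equation: x² - 2 = 0
Fixed-point form: x = (x² + 2)/(2x)
x₀ = 1.39

x_1 = g(1.390000) = 1.414424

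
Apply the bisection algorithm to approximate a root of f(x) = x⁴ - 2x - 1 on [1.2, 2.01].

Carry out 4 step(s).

f(x) = x⁴ - 2x - 1
Initial interval: [1.2, 2.01]

Iteration 1:
  c_1 = (1.200000 + 2.010000)/2 = 1.605000
  f(c_1) = f(1.605000) = 2.425905
  f(a) × f(c) < 0, new interval: [1.200000, 1.605000]
Iteration 2:
  c_2 = (1.200000 + 1.605000)/2 = 1.402500
  f(c_2) = f(1.402500) = 0.064114
  f(a) × f(c) < 0, new interval: [1.200000, 1.402500]
Iteration 3:
  c_3 = (1.200000 + 1.402500)/2 = 1.301250
  f(c_3) = f(1.301250) = -0.735399
  f(a) × f(c) ≥ 0, new interval: [1.301250, 1.402500]
Iteration 4:
  c_4 = (1.301250 + 1.402500)/2 = 1.351875
  f(c_4) = f(1.351875) = -0.363752
  f(a) × f(c) ≥ 0, new interval: [1.351875, 1.402500]

After 4 iteration(s), the approximation is c_4 = 1.351875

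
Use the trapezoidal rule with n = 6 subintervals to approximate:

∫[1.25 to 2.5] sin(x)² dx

f(x) = sin(x)²
a = 1.25, b = 2.5, n = 6
h = (b - a)/n = 0.208333

Trapezoidal rule: (h/2)[f(x₀) + 2f(x₁) + 2f(x₂) + ... + f(xₙ)]

x_0 = 1.2500, f(x_0) = 0.900572, coefficient = 1
x_1 = 1.4583, f(x_1) = 0.987405, coefficient = 2
x_2 = 1.6667, f(x_2) = 0.990837, coefficient = 2
x_3 = 1.8750, f(x_3) = 0.910280, coefficient = 2
x_4 = 2.0833, f(x_4) = 0.759518, coefficient = 2
x_5 = 2.2917, f(x_5) = 0.564349, coefficient = 2
x_6 = 2.5000, f(x_6) = 0.358169, coefficient = 1

I ≈ (0.208333/2) × 9.683518 = 1.008700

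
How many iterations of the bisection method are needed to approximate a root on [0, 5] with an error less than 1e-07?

We need (b-a)/2^n ≤ 1e-07
(5 - 0)/2^n ≤ 1e-07
5/2^n ≤ 1e-07
2^n ≥ 50000000
n ≥ log₂(50000000) = 25.58
n ≥ 26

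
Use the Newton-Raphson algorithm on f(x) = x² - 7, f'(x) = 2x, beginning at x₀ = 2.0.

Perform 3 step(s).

f(x) = x² - 7
f'(x) = 2x
x₀ = 2.0

Newton-Raphson formula: x_{n+1} = x_n - f(x_n)/f'(x_n)

Iteration 1:
  f(2.000000) = -3.000000
  f'(2.000000) = 4.000000
  x_1 = 2.000000 - (-3.000000)/4.000000 = 2.750000
Iteration 2:
  f(2.750000) = 0.562500
  f'(2.750000) = 5.500000
  x_2 = 2.750000 - 0.562500/5.500000 = 2.647727
Iteration 3:
  f(2.647727) = 0.010460
  f'(2.647727) = 5.295455
  x_3 = 2.647727 - 0.010460/5.295455 = 2.645752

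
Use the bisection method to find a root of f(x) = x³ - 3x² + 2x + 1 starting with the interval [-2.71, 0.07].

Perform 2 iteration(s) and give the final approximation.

f(x) = x³ - 3x² + 2x + 1
Initial interval: [-2.71, 0.07]

Iteration 1:
  c_1 = (-2.710000 + 0.070000)/2 = -1.320000
  f(c_1) = f(-1.320000) = -9.167168
  f(a) × f(c) ≥ 0, new interval: [-1.320000, 0.070000]
Iteration 2:
  c_2 = (-1.320000 + 0.070000)/2 = -0.625000
  f(c_2) = f(-0.625000) = -1.666016
  f(a) × f(c) ≥ 0, new interval: [-0.625000, 0.070000]

After 2 iteration(s), the approximation is c_2 = -0.625000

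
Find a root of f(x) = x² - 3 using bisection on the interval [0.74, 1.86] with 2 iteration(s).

f(x) = x² - 3
Initial interval: [0.74, 1.86]

Iteration 1:
  c_1 = (0.740000 + 1.860000)/2 = 1.300000
  f(c_1) = f(1.300000) = -1.310000
  f(a) × f(c) ≥ 0, new interval: [1.300000, 1.860000]
Iteration 2:
  c_2 = (1.300000 + 1.860000)/2 = 1.580000
  f(c_2) = f(1.580000) = -0.503600
  f(a) × f(c) ≥ 0, new interval: [1.580000, 1.860000]

After 2 iteration(s), the approximation is c_2 = 1.580000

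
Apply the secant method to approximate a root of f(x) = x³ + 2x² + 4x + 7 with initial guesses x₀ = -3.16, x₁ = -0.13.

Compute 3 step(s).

f(x) = x³ + 2x² + 4x + 7
x₀ = -3.16, x₁ = -0.13

Secant formula: x_{n+1} = x_n - f(x_n)(x_n - x_{n-1})/(f(x_n) - f(x_{n-1}))

Iteration 1:
  f(-3.160000) = -17.223296
  f(-0.130000) = 6.511603
  x_2 = -0.130000 - 6.511603×(-0.130000 - (-3.160000))/(6.511603 - (-17.223296))
       = -0.961272
Iteration 2:
  f(-0.130000) = 6.511603
  f(-0.961272) = 4.114742
  x_3 = -0.961272 - 4.114742×(-0.961272 - (-0.130000))/(4.114742 - 6.511603)
       = -2.388334
Iteration 3:
  f(-0.961272) = 4.114742
  f(-2.388334) = -4.768452
  x_4 = -2.388334 - (-4.768452)×(-2.388334 - (-0.961272))/(-4.768452 - 4.114742)
       = -1.622295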